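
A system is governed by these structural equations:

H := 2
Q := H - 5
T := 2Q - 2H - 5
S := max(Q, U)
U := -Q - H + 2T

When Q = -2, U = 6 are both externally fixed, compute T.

The joint intervention fixes Q = -2, U = 6, removing each variable's own equation.
T = 2Q - 2H - 5  [with Q=-2, H=2]  = -13

-13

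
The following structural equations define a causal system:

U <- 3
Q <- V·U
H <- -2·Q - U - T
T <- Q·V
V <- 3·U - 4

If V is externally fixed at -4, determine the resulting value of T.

48

Under do(V=-4), the mechanism V <- 3·U - 4 is discarded; V is fixed at -4.
Q = V·U  [with V=-4, U=3]  = -12
T = Q·V  [with Q=-12, V=-4]  = 48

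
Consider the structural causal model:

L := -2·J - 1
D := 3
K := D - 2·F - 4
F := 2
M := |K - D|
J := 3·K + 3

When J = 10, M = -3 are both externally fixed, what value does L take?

-21

Setting J = 10, M = -3 by intervention discards those variables' equations.
L = -2·J - 1  [with J=10]  = -21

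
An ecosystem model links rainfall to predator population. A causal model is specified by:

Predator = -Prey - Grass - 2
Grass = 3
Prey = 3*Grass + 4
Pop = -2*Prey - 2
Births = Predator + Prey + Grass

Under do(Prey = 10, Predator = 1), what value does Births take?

14

Setting Prey = 10, Predator = 1 by intervention discards those variables' equations.
Births = Predator + Prey + Grass  [with Predator=1, Prey=10, Grass=3]  = 14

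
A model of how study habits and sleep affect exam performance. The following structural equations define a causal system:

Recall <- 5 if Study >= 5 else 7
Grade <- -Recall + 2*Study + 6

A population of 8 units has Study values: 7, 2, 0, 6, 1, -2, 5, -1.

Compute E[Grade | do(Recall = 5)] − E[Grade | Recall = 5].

Every unit gets Recall=5 under the intervention. Grade values become 15, 5, 1, 13, 3, -3, 11, -1; E[Grade|do(Recall=5)] = 5.5.
E[Grade|Recall=5] averages over only the 3 units with Recall=5 (Study = 7, 6, 5): Grade = 15, 13, 11, mean 13.
Difference = 5.5 − 13 = -7.5.

-7.5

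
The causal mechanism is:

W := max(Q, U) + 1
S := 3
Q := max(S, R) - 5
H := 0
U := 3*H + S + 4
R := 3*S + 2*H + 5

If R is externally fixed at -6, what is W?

The intervention breaks the incoming arrows to R: R := 3*S + 2*H + 5 no longer applies, and R = -6.
Q = max(S, R) - 5  [with S=3, R=-6]  = -2
U = 3*H + S + 4  [with H=0, S=3]  = 7
W = max(Q, U) + 1  [with Q=-2, U=7]  = 8

8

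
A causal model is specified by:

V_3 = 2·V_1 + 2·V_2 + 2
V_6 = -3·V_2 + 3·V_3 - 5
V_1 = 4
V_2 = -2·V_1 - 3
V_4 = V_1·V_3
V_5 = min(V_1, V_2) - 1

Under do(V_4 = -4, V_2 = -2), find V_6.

19

The joint intervention fixes V_4 = -4, V_2 = -2, removing each variable's own equation.
V_3 = 2·V_1 + 2·V_2 + 2  [with V_1=4, V_2=-2]  = 6
V_6 = -3·V_2 + 3·V_3 - 5  [with V_2=-2, V_3=6]  = 19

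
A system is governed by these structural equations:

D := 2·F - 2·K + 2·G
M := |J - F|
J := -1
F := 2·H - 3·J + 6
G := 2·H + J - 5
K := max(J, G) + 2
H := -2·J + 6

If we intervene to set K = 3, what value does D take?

Under do(K=3), the mechanism K := max(J, G) + 2 is discarded; K is fixed at 3.
H = -2·J + 6  [with J=-1]  = 8
G = 2·H + J - 5  [with H=8, J=-1]  = 10
F = 2·H - 3·J + 6  [with H=8, J=-1]  = 25
D = 2·F - 2·K + 2·G  [with F=25, K=3, G=10]  = 64

64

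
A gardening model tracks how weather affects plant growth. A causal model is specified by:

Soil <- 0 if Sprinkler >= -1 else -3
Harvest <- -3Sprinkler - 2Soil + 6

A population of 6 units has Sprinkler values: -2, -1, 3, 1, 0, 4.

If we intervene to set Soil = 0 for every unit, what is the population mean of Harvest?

Every unit gets Soil=0 under the intervention. Harvest values become 12, 9, -3, 3, 6, -6; E[Harvest|do(Soil=0)] = 3.5.

3.5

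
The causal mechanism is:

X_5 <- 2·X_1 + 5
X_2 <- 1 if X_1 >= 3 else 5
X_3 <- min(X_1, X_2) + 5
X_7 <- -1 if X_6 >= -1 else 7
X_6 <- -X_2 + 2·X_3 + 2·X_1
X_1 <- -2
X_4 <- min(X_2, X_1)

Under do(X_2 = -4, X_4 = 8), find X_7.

Setting X_2 = -4, X_4 = 8 by intervention discards those variables' equations.
X_3 = min(X_1, X_2) + 5  [with X_1=-2, X_2=-4]  = 1
X_6 = -X_2 + 2·X_3 + 2·X_1  [with X_2=-4, X_3=1, X_1=-2]  = 2
X_7 = -1 if X_6 >= -1 else 7  [with X_6=2]  = -1

-1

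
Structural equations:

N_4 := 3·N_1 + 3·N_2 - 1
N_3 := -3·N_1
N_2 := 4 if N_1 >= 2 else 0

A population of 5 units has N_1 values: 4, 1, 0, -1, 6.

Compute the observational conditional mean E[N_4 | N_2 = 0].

-1

E[N_4|N_2=0] averages over only the 3 units with N_2=0 (N_1 = 1, 0, -1): N_4 = 2, -1, -4, mean -1.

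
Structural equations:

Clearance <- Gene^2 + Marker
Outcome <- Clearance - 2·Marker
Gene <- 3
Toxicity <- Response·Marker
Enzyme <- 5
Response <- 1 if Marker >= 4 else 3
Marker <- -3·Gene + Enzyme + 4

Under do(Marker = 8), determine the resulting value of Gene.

3

Under do(Marker=8), the mechanism Marker <- -3·Gene + Enzyme + 4 is discarded; Marker is fixed at 8.
Gene is not downstream of the intervention, so its value is determined by the original equations.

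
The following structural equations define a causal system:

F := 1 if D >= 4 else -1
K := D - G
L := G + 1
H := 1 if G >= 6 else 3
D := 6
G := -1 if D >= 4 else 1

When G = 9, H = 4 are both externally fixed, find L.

10

Under do(G = 9, H = 4), each intervened variable's structural equation is replaced by its fixed value.
L = G + 1  [with G=9]  = 10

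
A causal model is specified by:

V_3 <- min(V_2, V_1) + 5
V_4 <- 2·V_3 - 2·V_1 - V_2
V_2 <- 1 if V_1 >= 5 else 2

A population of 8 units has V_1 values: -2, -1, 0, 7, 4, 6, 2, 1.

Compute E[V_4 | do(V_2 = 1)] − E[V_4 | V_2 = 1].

Every unit gets V_2=1 under the intervention. V_4 values become 9, 9, 9, -3, 3, -1, 7, 9; E[V_4|do(V_2=1)] = 5.25.
E[V_4|V_2=1] averages over only the 2 units with V_2=1 (V_1 = 7, 6): V_4 = -3, -1, mean -2.
Difference = 5.25 − (-2) = 7.25.

7.25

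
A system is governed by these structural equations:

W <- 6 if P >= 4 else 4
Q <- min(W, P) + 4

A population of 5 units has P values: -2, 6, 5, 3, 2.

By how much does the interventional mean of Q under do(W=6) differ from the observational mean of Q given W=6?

-2.7

do(W=6) breaks W's dependence on P. With W=6 fixed, Q across the units is 2, 10, 9, 7, 6, mean 6.8.
Observing W=6 restricts to units where W's equation naturally yields 6: P ∈ {6, 5}. In that subpopulation Q = 10, 9, mean 9.5.
Difference = 6.8 − 9.5 = -2.7.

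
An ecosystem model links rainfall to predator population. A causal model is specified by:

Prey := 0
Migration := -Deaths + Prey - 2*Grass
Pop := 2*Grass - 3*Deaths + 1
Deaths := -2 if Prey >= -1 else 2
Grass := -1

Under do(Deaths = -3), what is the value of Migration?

The intervention breaks the incoming arrows to Deaths: Deaths := -2 if Prey >= -1 else 2 no longer applies, and Deaths = -3.
Migration = -Deaths + Prey - 2*Grass  [with Deaths=-3, Prey=0, Grass=-1]  = 5

5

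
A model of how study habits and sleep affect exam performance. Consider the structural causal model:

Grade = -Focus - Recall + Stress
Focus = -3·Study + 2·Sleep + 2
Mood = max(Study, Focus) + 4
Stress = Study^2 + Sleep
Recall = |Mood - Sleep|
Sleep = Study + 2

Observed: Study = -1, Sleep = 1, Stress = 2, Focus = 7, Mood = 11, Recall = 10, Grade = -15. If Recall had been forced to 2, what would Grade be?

-7

Intervening sets Recall = 2 and removes its equation (Recall = |Mood - Sleep|).
Sleep = Study + 2  [with Study=-1]  = 1
Stress = Study^2 + Sleep  [with Study=-1, Sleep=1]  = 2
Focus = -3·Study + 2·Sleep + 2  [with Study=-1, Sleep=1]  = 7
Grade = -Focus - Recall + Stress  [with Focus=7, Recall=2, Stress=2]  = -7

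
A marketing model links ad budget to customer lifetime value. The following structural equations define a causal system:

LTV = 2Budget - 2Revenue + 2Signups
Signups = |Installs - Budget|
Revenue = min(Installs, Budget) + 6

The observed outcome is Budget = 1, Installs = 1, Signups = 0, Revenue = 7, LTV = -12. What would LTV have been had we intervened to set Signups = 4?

do(Signups=4) replaces the equation Signups = |Installs - Budget| with the constant Signups = 4.
Revenue = min(Installs, Budget) + 6  [with Installs=1, Budget=1]  = 7
LTV = 2Budget - 2Revenue + 2Signups  [with Budget=1, Revenue=7, Signups=4]  = -4

-4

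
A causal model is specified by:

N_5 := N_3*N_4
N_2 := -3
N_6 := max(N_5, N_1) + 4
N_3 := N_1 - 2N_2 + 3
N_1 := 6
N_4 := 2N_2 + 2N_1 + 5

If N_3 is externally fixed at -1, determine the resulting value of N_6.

10

The intervention breaks the incoming arrows to N_3: N_3 := N_1 - 2N_2 + 3 no longer applies, and N_3 = -1.
N_4 = 2N_2 + 2N_1 + 5  [with N_2=-3, N_1=6]  = 11
N_5 = N_3*N_4  [with N_3=-1, N_4=11]  = -11
N_6 = max(N_5, N_1) + 4  [with N_5=-11, N_1=6]  = 10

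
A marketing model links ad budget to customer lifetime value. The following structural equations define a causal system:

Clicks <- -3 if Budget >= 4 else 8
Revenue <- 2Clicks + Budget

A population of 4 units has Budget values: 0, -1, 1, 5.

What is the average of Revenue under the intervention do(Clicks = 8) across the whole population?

17.25

do(Clicks=8) breaks Clicks's dependence on Budget. With Clicks=8 fixed, Revenue across the units is 16, 15, 17, 21, mean 17.25.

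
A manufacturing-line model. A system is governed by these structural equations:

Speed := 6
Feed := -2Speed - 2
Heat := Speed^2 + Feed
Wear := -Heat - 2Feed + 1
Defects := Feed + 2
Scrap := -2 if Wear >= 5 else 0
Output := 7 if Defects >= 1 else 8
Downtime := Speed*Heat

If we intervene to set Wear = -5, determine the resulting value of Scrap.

Under do(Wear=-5), the mechanism Wear := -Heat - 2Feed + 1 is discarded; Wear is fixed at -5.
Scrap = -2 if Wear >= 5 else 0  [with Wear=-5]  = 0

0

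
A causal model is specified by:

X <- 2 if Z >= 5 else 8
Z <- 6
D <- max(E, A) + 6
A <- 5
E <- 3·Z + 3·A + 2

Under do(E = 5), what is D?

The intervention breaks the incoming arrows to E: E <- 3·Z + 3·A + 2 no longer applies, and E = 5.
D = max(E, A) + 6  [with E=5, A=5]  = 11

11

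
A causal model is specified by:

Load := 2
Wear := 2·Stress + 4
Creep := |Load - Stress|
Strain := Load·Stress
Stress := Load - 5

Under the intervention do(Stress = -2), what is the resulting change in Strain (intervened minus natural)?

2

The intervention breaks the incoming arrows to Stress: Stress := Load - 5 no longer applies, and Stress = -2.
Strain = Load·Stress  [with Load=2, Stress=-2]  = -4
Without intervention: Stress = Load - 5  [with Load=2]  = -3; Strain = Load·Stress  [with Load=2, Stress=-3]  = -6.
Change = -4 − (-6) = 2.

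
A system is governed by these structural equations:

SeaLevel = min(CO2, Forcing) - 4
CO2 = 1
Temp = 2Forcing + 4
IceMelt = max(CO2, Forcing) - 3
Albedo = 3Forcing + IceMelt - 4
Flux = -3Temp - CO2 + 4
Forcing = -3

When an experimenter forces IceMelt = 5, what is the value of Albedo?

-8

Intervening sets IceMelt = 5 and removes its equation (IceMelt = max(CO2, Forcing) - 3).
Albedo = 3Forcing + IceMelt - 4  [with Forcing=-3, IceMelt=5]  = -8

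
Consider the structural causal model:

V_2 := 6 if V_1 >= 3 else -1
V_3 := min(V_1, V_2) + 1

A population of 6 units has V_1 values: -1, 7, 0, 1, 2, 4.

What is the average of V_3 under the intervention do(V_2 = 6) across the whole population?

3

Every unit gets V_2=6 under the intervention. V_3 values become 0, 7, 1, 2, 3, 5; E[V_3|do(V_2=6)] = 3.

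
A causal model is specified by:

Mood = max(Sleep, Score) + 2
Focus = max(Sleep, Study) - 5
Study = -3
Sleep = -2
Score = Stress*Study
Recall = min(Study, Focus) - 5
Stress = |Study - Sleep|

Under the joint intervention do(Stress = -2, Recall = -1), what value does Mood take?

Under do(Stress = -2, Recall = -1), each intervened variable's structural equation is replaced by its fixed value.
Score = Stress*Study  [with Stress=-2, Study=-3]  = 6
Mood = max(Sleep, Score) + 2  [with Sleep=-2, Score=6]  = 8

8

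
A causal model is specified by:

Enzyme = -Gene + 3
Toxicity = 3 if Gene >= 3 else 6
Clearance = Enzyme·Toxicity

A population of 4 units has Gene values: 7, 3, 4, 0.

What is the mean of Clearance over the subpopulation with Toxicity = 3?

-5

E[Clearance|Toxicity=3] averages over only the 3 units with Toxicity=3 (Gene = 7, 3, 4): Clearance = -12, 0, -3, mean -5.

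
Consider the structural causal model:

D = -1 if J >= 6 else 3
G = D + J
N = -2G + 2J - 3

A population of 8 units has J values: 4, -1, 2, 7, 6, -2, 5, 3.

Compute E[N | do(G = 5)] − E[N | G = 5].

Every unit gets G=5 under the intervention. N values become -5, -15, -9, 1, -1, -17, -3, -7; E[N|do(G=5)] = -7.
Observing G=5 restricts to units where G's equation naturally yields 5: J ∈ {2, 6}. In that subpopulation N = -9, -1, mean -5.
Difference = -7 − (-5) = -2.

-2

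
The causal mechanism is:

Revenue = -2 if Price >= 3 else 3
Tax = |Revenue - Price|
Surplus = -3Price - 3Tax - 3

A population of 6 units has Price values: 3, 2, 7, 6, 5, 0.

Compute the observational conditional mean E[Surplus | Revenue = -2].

Conditioning on Revenue=-2 selects the 4 unit(s) with Price ∈ {3, 7, 6, 5}. Their Surplus values: -27, -51, -45, -39. Mean = -40.5.

-40.5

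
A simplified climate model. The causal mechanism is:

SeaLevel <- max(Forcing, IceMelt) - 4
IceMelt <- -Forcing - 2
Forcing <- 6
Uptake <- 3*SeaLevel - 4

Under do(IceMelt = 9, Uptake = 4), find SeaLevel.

5

The joint intervention fixes IceMelt = 9, Uptake = 4, removing each variable's own equation.
SeaLevel = max(Forcing, IceMelt) - 4  [with Forcing=6, IceMelt=9]  = 5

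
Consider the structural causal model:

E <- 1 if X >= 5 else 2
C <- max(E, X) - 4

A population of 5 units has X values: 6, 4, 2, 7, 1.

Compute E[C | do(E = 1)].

The intervention sets E=1 in all 5 units regardless of X. Recomputing C per unit gives 2, 0, -2, 3, -3; average 0.

0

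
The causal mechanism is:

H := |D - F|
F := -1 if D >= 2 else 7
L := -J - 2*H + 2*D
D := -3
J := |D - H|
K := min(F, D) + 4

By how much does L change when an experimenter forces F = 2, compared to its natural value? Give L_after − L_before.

15

Under do(F=2), the mechanism F := -1 if D >= 2 else 7 is discarded; F is fixed at 2.
H = |D - F|  [with D=-3, F=2]  = 5
J = |D - H|  [with D=-3, H=5]  = 8
L = -J - 2*H + 2*D  [with J=8, H=5, D=-3]  = -24
Without intervention: F = -1 if D >= 2 else 7  [with D=-3]  = 7; H = |D - F|  [with D=-3, F=7]  = 10; J = |D - H|  [with D=-3, H=10]  = 13; L = -J - 2*H + 2*D  [with J=13, H=10, D=-3]  = -39.
Change = -24 − (-39) = 15.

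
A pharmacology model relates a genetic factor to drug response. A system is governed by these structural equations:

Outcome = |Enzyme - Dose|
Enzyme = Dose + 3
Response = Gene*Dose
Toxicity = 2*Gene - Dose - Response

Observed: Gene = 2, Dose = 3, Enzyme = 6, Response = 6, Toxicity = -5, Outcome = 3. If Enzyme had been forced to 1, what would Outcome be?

The intervention breaks the incoming arrows to Enzyme: Enzyme = Dose + 3 no longer applies, and Enzyme = 1.
Outcome = |Enzyme - Dose|  [with Enzyme=1, Dose=3]  = 2

2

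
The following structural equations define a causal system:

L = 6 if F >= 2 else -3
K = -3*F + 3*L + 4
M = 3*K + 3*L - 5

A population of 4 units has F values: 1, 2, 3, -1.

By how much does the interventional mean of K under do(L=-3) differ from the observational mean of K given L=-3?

-3.75

do(L=-3) breaks L's dependence on F. With L=-3 fixed, K across the units is -8, -11, -14, -2, mean -8.75.
Conditioning on L=-3 selects the 2 unit(s) with F ∈ {1, -1}. Their K values: -8, -2. Mean = -5.
Difference = -8.75 − (-5) = -3.75.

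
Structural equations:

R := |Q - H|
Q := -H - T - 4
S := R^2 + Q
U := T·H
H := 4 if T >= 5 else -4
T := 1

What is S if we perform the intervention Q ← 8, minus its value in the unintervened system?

144

The intervention breaks the incoming arrows to Q: Q := -H - T - 4 no longer applies, and Q = 8.
H = 4 if T >= 5 else -4  [with T=1]  = -4
R = |Q - H|  [with Q=8, H=-4]  = 12
S = R^2 + Q  [with R=12, Q=8]  = 152
Without intervention: H = 4 if T >= 5 else -4  [with T=1]  = -4; Q = -H - T - 4  [with H=-4, T=1]  = -1; R = |Q - H|  [with Q=-1, H=-4]  = 3; S = R^2 + Q  [with R=3, Q=-1]  = 8.
Change = 152 − 8 = 144.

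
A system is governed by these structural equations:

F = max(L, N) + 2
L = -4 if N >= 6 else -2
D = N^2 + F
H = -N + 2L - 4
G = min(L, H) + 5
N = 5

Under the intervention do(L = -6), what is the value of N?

Under do(L=-6), the mechanism L = -4 if N >= 6 else -2 is discarded; L is fixed at -6.
N is not downstream of the intervention, so its value is determined by the original equations.

5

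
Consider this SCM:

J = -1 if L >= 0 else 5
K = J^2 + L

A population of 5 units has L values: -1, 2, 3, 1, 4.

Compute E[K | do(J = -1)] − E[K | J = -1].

Under do(J=-1), J's equation is replaced by J=-1 for every unit. Per-unit K: 0, 3, 4, 2, 5. Mean = 2.8.
Conditioning on J=-1 selects the 4 unit(s) with L ∈ {2, 3, 1, 4}. Their K values: 3, 4, 2, 5. Mean = 3.5.
Difference = 2.8 − 3.5 = -0.7.

-0.7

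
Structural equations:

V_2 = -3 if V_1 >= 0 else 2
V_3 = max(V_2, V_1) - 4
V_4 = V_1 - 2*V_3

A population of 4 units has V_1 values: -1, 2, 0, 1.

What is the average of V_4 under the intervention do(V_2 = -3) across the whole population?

7.5

Every unit gets V_2=-3 under the intervention. V_4 values become 9, 6, 8, 7; E[V_4|do(V_2=-3)] = 7.5.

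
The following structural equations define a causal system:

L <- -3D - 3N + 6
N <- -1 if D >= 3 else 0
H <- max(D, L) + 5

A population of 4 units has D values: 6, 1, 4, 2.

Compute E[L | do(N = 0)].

Under do(N=0), N's equation is replaced by N=0 for every unit. Per-unit L: -12, 3, -6, 0. Mean = -3.75.

-3.75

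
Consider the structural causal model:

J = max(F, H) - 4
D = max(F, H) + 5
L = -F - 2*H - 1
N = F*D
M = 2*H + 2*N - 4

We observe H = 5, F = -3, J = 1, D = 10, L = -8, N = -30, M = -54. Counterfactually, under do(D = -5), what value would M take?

36

The intervention breaks the incoming arrows to D: D = max(F, H) + 5 no longer applies, and D = -5.
N = F*D  [with F=-3, D=-5]  = 15
M = 2*H + 2*N - 4  [with H=5, N=15]  = 36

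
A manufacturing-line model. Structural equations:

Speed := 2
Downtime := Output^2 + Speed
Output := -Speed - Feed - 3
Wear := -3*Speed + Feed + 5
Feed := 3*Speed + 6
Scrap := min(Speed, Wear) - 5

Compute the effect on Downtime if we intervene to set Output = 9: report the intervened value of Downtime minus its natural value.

-208

The intervention breaks the incoming arrows to Output: Output := -Speed - Feed - 3 no longer applies, and Output = 9.
Downtime = Output^2 + Speed  [with Output=9, Speed=2]  = 83
Without intervention: Feed = 3*Speed + 6  [with Speed=2]  = 12; Output = -Speed - Feed - 3  [with Speed=2, Feed=12]  = -17; Downtime = Output^2 + Speed  [with Output=-17, Speed=2]  = 291.
Change = 83 − 291 = -208.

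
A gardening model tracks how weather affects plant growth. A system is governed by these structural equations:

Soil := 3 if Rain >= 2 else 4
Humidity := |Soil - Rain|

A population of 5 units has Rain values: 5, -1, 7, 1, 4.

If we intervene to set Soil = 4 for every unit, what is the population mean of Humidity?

do(Soil=4) breaks Soil's dependence on Rain. With Soil=4 fixed, Humidity across the units is 1, 5, 3, 3, 0, mean 2.4.

2.4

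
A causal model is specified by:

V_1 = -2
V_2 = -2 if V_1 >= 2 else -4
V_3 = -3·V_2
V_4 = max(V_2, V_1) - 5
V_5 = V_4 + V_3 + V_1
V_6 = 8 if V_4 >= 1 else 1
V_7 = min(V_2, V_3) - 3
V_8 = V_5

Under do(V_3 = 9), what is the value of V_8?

The intervention breaks the incoming arrows to V_3: V_3 = -3·V_2 no longer applies, and V_3 = 9.
V_2 = -2 if V_1 >= 2 else -4  [with V_1=-2]  = -4
V_4 = max(V_2, V_1) - 5  [with V_2=-4, V_1=-2]  = -7
V_5 = V_4 + V_3 + V_1  [with V_4=-7, V_3=9, V_1=-2]  = 0
V_8 = V_5  [with V_5=0]  = 0

0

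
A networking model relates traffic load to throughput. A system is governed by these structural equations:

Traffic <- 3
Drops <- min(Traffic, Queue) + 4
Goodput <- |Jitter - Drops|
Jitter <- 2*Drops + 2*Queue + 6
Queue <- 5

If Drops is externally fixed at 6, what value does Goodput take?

22

do(Drops=6) replaces the equation Drops <- min(Traffic, Queue) + 4 with the constant Drops = 6.
Jitter = 2*Drops + 2*Queue + 6  [with Drops=6, Queue=5]  = 28
Goodput = |Jitter - Drops|  [with Jitter=28, Drops=6]  = 22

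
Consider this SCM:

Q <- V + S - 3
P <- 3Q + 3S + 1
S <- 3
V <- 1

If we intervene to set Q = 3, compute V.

1

Under do(Q=3), the mechanism Q <- V + S - 3 is discarded; Q is fixed at 3.
V is not downstream of the intervention, so its value is determined by the original equations.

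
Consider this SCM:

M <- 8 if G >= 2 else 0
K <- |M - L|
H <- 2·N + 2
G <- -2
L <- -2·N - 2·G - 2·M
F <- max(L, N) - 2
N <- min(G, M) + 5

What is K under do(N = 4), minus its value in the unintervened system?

2

do(N=4) replaces the equation N <- min(G, M) + 5 with the constant N = 4.
M = 8 if G >= 2 else 0  [with G=-2]  = 0
L = -2·N - 2·G - 2·M  [with N=4, G=-2, M=0]  = -4
K = |M - L|  [with M=0, L=-4]  = 4
Without intervention: M = 8 if G >= 2 else 0  [with G=-2]  = 0; N = min(G, M) + 5  [with G=-2, M=0]  = 3; L = -2·N - 2·G - 2·M  [with N=3, G=-2, M=0]  = -2; K = |M - L|  [with M=0, L=-2]  = 2.
Change = 4 − 2 = 2.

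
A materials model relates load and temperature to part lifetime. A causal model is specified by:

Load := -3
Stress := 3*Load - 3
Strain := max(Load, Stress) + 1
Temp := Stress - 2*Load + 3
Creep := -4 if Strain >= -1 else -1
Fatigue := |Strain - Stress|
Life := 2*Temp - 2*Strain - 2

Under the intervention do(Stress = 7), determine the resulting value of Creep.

do(Stress=7) replaces the equation Stress := 3*Load - 3 with the constant Stress = 7.
Strain = max(Load, Stress) + 1  [with Load=-3, Stress=7]  = 8
Creep = -4 if Strain >= -1 else -1  [with Strain=8]  = -4

-4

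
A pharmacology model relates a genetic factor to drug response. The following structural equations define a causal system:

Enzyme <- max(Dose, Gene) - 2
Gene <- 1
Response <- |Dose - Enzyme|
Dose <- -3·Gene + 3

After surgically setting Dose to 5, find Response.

Under do(Dose=5), the mechanism Dose <- -3·Gene + 3 is discarded; Dose is fixed at 5.
Enzyme = max(Dose, Gene) - 2  [with Dose=5, Gene=1]  = 3
Response = |Dose - Enzyme|  [with Dose=5, Enzyme=3]  = 2

2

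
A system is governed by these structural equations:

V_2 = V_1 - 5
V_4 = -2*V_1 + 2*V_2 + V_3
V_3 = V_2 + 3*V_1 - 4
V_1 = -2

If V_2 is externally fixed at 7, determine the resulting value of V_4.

Under do(V_2=7), the mechanism V_2 = V_1 - 5 is discarded; V_2 is fixed at 7.
V_3 = V_2 + 3*V_1 - 4  [with V_2=7, V_1=-2]  = -3
V_4 = -2*V_1 + 2*V_2 + V_3  [with V_1=-2, V_2=7, V_3=-3]  = 15

15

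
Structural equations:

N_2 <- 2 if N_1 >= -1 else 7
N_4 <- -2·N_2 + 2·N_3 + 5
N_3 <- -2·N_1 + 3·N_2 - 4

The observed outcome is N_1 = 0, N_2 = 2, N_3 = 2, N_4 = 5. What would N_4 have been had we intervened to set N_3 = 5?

11

The intervention breaks the incoming arrows to N_3: N_3 <- -2·N_1 + 3·N_2 - 4 no longer applies, and N_3 = 5.
N_2 = 2 if N_1 >= -1 else 7  [with N_1=0]  = 2
N_4 = -2·N_2 + 2·N_3 + 5  [with N_2=2, N_3=5]  = 11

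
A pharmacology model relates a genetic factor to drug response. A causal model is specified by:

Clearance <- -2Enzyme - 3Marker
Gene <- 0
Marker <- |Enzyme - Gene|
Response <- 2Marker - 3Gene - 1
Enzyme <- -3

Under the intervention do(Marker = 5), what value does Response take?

9

The intervention breaks the incoming arrows to Marker: Marker <- |Enzyme - Gene| no longer applies, and Marker = 5.
Response = 2Marker - 3Gene - 1  [with Marker=5, Gene=0]  = 9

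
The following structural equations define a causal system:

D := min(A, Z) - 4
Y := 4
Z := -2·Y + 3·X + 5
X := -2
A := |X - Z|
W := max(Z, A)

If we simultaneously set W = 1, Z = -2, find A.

0

Under do(W = 1, Z = -2), each intervened variable's structural equation is replaced by its fixed value.
A = |X - Z|  [with X=-2, Z=-2]  = 0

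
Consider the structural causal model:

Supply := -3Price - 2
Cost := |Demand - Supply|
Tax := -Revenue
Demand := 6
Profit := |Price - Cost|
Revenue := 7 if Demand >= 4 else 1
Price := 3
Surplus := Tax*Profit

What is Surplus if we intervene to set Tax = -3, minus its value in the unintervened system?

56

Intervening sets Tax = -3 and removes its equation (Tax := -Revenue).
Supply = -3Price - 2  [with Price=3]  = -11
Cost = |Demand - Supply|  [with Demand=6, Supply=-11]  = 17
Profit = |Price - Cost|  [with Price=3, Cost=17]  = 14
Surplus = Tax*Profit  [with Tax=-3, Profit=14]  = -42
Without intervention: Supply = -3Price - 2  [with Price=3]  = -11; Cost = |Demand - Supply|  [with Demand=6, Supply=-11]  = 17; Revenue = 7 if Demand >= 4 else 1  [with Demand=6]  = 7; Tax = -Revenue  [with Revenue=7]  = -7; Profit = |Price - Cost|  [with Price=3, Cost=17]  = 14; Surplus = Tax*Profit  [with Tax=-7, Profit=14]  = -98.
Change = -42 − (-98) = 56.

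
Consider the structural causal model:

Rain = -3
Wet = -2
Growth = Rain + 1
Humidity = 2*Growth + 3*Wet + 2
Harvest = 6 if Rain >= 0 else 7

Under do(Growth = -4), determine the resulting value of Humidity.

-12

The intervention breaks the incoming arrows to Growth: Growth = Rain + 1 no longer applies, and Growth = -4.
Humidity = 2*Growth + 3*Wet + 2  [with Growth=-4, Wet=-2]  = -12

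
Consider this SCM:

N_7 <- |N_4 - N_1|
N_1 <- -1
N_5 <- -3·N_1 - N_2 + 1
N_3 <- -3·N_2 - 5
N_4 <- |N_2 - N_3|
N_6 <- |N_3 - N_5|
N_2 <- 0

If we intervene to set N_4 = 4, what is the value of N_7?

5

The intervention breaks the incoming arrows to N_4: N_4 <- |N_2 - N_3| no longer applies, and N_4 = 4.
N_7 = |N_4 - N_1|  [with N_4=4, N_1=-1]  = 5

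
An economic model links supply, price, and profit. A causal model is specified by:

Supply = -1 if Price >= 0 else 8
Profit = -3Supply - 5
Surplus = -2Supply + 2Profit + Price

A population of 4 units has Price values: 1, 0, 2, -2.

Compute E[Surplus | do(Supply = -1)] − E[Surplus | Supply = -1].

Under do(Supply=-1), Supply's equation is replaced by Supply=-1 for every unit. Per-unit Surplus: -1, -2, 0, -4. Mean = -1.75.
E[Surplus|Supply=-1] averages over only the 3 units with Supply=-1 (Price = 1, 0, 2): Surplus = -1, -2, 0, mean -1.
Difference = -1.75 − (-1) = -0.75.

-0.75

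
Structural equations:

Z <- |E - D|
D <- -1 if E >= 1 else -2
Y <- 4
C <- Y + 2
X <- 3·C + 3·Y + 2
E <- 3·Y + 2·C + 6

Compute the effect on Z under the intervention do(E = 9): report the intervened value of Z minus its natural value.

-21

The intervention breaks the incoming arrows to E: E <- 3·Y + 2·C + 6 no longer applies, and E = 9.
D = -1 if E >= 1 else -2  [with E=9]  = -1
Z = |E - D|  [with E=9, D=-1]  = 10
Without intervention: C = Y + 2  [with Y=4]  = 6; E = 3·Y + 2·C + 6  [with Y=4, C=6]  = 30; D = -1 if E >= 1 else -2  [with E=30]  = -1; Z = |E - D|  [with E=30, D=-1]  = 31.
Change = 10 − 31 = -21.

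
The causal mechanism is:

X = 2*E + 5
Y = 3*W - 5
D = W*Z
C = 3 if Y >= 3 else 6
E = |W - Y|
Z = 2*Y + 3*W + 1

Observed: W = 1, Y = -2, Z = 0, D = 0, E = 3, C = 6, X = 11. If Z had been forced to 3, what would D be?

3

The intervention breaks the incoming arrows to Z: Z = 2*Y + 3*W + 1 no longer applies, and Z = 3.
D = W*Z  [with W=1, Z=3]  = 3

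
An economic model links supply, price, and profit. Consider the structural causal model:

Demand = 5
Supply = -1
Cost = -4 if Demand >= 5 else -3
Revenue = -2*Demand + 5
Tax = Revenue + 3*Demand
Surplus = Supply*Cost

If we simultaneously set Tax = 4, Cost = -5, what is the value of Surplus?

5

The joint intervention fixes Tax = 4, Cost = -5, removing each variable's own equation.
Surplus = Supply*Cost  [with Supply=-1, Cost=-5]  = 5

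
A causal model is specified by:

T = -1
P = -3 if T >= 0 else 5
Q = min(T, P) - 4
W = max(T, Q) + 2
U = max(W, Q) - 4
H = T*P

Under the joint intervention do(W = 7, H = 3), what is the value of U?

3

Setting W = 7, H = 3 by intervention discards those variables' equations.
P = -3 if T >= 0 else 5  [with T=-1]  = 5
Q = min(T, P) - 4  [with T=-1, P=5]  = -5
U = max(W, Q) - 4  [with W=7, Q=-5]  = 3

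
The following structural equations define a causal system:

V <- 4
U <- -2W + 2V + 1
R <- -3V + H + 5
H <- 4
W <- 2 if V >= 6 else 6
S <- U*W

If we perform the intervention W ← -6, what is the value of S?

-126

Under do(W=-6), the mechanism W <- 2 if V >= 6 else 6 is discarded; W is fixed at -6.
U = -2W + 2V + 1  [with W=-6, V=4]  = 21
S = U*W  [with U=21, W=-6]  = -126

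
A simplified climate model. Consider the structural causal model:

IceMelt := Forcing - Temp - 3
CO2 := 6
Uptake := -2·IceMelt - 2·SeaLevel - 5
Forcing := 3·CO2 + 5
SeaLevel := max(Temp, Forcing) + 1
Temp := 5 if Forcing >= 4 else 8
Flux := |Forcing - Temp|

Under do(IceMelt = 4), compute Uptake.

-61

The intervention breaks the incoming arrows to IceMelt: IceMelt := Forcing - Temp - 3 no longer applies, and IceMelt = 4.
Forcing = 3·CO2 + 5  [with CO2=6]  = 23
Temp = 5 if Forcing >= 4 else 8  [with Forcing=23]  = 5
SeaLevel = max(Temp, Forcing) + 1  [with Temp=5, Forcing=23]  = 24
Uptake = -2·IceMelt - 2·SeaLevel - 5  [with IceMelt=4, SeaLevel=24]  = -61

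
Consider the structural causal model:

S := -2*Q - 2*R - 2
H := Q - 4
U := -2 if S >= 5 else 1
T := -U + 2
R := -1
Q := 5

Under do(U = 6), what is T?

-4

Intervening sets U = 6 and removes its equation (U := -2 if S >= 5 else 1).
T = -U + 2  [with U=6]  = -4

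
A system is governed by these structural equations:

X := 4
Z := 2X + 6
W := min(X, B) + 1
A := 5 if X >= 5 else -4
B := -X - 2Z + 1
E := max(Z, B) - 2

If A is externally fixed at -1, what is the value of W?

The intervention breaks the incoming arrows to A: A := 5 if X >= 5 else -4 no longer applies, and A = -1.
Since W is not a descendant of the intervened variable, it is unaffected.
Z = 2X + 6  [with X=4]  = 14
B = -X - 2Z + 1  [with X=4, Z=14]  = -31
W = min(X, B) + 1  [with X=4, B=-31]  = -30

-30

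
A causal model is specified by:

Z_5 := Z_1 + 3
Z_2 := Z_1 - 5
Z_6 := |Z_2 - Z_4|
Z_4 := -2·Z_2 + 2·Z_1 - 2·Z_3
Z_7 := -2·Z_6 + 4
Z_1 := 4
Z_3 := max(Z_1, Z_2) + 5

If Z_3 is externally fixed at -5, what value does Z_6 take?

The intervention breaks the incoming arrows to Z_3: Z_3 := max(Z_1, Z_2) + 5 no longer applies, and Z_3 = -5.
Z_2 = Z_1 - 5  [with Z_1=4]  = -1
Z_4 = -2·Z_2 + 2·Z_1 - 2·Z_3  [with Z_2=-1, Z_1=4, Z_3=-5]  = 20
Z_6 = |Z_2 - Z_4|  [with Z_2=-1, Z_4=20]  = 21

21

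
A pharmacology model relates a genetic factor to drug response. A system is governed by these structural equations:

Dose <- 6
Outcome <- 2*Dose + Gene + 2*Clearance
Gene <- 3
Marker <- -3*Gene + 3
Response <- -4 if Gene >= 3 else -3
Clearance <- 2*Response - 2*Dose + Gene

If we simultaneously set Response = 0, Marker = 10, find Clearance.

-9

The joint intervention fixes Response = 0, Marker = 10, removing each variable's own equation.
Clearance = 2*Response - 2*Dose + Gene  [with Response=0, Dose=6, Gene=3]  = -9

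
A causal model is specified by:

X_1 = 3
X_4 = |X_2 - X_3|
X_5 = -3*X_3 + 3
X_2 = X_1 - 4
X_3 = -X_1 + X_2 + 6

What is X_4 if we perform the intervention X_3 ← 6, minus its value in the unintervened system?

4

The intervention breaks the incoming arrows to X_3: X_3 = -X_1 + X_2 + 6 no longer applies, and X_3 = 6.
X_2 = X_1 - 4  [with X_1=3]  = -1
X_4 = |X_2 - X_3|  [with X_2=-1, X_3=6]  = 7
Without intervention: X_2 = X_1 - 4  [with X_1=3]  = -1; X_3 = -X_1 + X_2 + 6  [with X_1=3, X_2=-1]  = 2; X_4 = |X_2 - X_3|  [with X_2=-1, X_3=2]  = 3.
Change = 7 − 3 = 4.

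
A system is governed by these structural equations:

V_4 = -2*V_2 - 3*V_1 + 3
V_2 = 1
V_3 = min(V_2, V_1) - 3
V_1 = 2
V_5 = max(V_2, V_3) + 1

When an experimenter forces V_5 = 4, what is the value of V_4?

The intervention breaks the incoming arrows to V_5: V_5 = max(V_2, V_3) + 1 no longer applies, and V_5 = 4.
Since V_4 is not a descendant of the intervened variable, it is unaffected.
V_4 = -2*V_2 - 3*V_1 + 3  [with V_2=1, V_1=2]  = -5

-5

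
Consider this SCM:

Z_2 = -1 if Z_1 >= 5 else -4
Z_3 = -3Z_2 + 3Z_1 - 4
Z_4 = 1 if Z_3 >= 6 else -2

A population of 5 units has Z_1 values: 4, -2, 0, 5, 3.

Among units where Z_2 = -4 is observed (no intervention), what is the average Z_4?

0.25

Observing Z_2=-4 restricts to units where Z_2's equation naturally yields -4: Z_1 ∈ {4, -2, 0, 3}. In that subpopulation Z_4 = 1, -2, 1, 1, mean 0.25.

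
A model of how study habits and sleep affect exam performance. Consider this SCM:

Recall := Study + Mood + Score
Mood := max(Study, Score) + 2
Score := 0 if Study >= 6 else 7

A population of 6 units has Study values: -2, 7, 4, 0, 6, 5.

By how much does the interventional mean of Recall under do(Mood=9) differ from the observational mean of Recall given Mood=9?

do(Mood=9) breaks Mood's dependence on Study. With Mood=9 fixed, Recall across the units is 14, 16, 20, 16, 15, 21, mean 17.
Conditioning on Mood=9 selects the 5 unit(s) with Study ∈ {-2, 7, 4, 0, 5}. Their Recall values: 14, 16, 20, 16, 21. Mean = 17.4.
Difference = 17 − 17.4 = -0.4.

-0.4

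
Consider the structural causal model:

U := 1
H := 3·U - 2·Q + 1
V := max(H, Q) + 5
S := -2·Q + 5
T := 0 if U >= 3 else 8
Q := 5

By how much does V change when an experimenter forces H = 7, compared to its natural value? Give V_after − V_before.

The intervention breaks the incoming arrows to H: H := 3·U - 2·Q + 1 no longer applies, and H = 7.
V = max(H, Q) + 5  [with H=7, Q=5]  = 12
Without intervention: H = 3·U - 2·Q + 1  [with U=1, Q=5]  = -6; V = max(H, Q) + 5  [with H=-6, Q=5]  = 10.
Change = 12 − 10 = 2.

2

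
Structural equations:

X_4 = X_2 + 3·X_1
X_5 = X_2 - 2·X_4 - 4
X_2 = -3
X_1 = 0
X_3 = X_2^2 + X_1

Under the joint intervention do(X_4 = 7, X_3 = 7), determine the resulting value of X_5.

The joint intervention fixes X_4 = 7, X_3 = 7, removing each variable's own equation.
X_5 = X_2 - 2·X_4 - 4  [with X_2=-3, X_4=7]  = -21

-21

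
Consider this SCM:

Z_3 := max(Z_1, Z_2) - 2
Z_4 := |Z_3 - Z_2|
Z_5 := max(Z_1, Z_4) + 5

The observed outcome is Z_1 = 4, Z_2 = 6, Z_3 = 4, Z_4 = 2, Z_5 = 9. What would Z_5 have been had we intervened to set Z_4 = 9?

14

Intervening sets Z_4 = 9 and removes its equation (Z_4 := |Z_3 - Z_2|).
Z_5 = max(Z_1, Z_4) + 5  [with Z_1=4, Z_4=9]  = 14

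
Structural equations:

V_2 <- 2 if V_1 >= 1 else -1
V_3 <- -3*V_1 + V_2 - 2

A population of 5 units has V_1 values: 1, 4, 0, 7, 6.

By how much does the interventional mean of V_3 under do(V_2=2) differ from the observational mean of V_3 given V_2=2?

2.7

Under do(V_2=2), V_2's equation is replaced by V_2=2 for every unit. Per-unit V_3: -3, -12, 0, -21, -18. Mean = -10.8.
Observing V_2=2 restricts to units where V_2's equation naturally yields 2: V_1 ∈ {1, 4, 7, 6}. In that subpopulation V_3 = -3, -12, -21, -18, mean -13.5.
Difference = -10.8 − (-13.5) = 2.7.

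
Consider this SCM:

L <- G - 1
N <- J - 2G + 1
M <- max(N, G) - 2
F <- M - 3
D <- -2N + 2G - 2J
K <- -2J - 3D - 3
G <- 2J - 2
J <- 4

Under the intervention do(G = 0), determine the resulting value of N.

5

The intervention breaks the incoming arrows to G: G <- 2J - 2 no longer applies, and G = 0.
N = J - 2G + 1  [with J=4, G=0]  = 5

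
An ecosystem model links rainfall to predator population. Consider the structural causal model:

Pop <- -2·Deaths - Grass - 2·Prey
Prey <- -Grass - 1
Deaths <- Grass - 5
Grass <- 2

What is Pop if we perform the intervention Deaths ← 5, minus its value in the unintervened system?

-16

The intervention breaks the incoming arrows to Deaths: Deaths <- Grass - 5 no longer applies, and Deaths = 5.
Prey = -Grass - 1  [with Grass=2]  = -3
Pop = -2·Deaths - Grass - 2·Prey  [with Deaths=5, Grass=2, Prey=-3]  = -6
Without intervention: Prey = -Grass - 1  [with Grass=2]  = -3; Deaths = Grass - 5  [with Grass=2]  = -3; Pop = -2·Deaths - Grass - 2·Prey  [with Deaths=-3, Grass=2, Prey=-3]  = 10.
Change = -6 − 10 = -16.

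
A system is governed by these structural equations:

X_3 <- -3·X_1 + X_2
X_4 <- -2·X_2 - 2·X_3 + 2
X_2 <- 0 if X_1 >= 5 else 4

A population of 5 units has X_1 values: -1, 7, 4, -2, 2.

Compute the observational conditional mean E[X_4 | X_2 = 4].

Conditioning on X_2=4 selects the 4 unit(s) with X_1 ∈ {-1, 4, -2, 2}. Their X_4 values: -20, 10, -26, -2. Mean = -9.5.

-9.5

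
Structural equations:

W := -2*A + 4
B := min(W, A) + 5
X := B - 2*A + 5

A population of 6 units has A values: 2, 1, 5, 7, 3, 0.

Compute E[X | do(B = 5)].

The intervention sets B=5 in all 6 units regardless of A. Recomputing X per unit gives 6, 8, 0, -4, 4, 10; average 4.

4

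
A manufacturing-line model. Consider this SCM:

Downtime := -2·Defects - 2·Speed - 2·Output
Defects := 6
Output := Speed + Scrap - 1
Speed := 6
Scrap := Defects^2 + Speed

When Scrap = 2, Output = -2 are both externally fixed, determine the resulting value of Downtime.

Setting Scrap = 2, Output = -2 by intervention discards those variables' equations.
Downtime = -2·Defects - 2·Speed - 2·Output  [with Defects=6, Speed=6, Output=-2]  = -20

-20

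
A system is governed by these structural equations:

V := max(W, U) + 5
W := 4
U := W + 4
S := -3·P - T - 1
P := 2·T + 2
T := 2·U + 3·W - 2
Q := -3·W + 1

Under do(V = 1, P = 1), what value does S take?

-30

Setting V = 1, P = 1 by intervention discards those variables' equations.
U = W + 4  [with W=4]  = 8
T = 2·U + 3·W - 2  [with U=8, W=4]  = 26
S = -3·P - T - 1  [with P=1, T=26]  = -30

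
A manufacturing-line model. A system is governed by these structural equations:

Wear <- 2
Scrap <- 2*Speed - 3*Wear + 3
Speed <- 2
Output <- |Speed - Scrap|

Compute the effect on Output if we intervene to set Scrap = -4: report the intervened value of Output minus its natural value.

The intervention breaks the incoming arrows to Scrap: Scrap <- 2*Speed - 3*Wear + 3 no longer applies, and Scrap = -4.
Output = |Speed - Scrap|  [with Speed=2, Scrap=-4]  = 6
Without intervention: Scrap = 2*Speed - 3*Wear + 3  [with Speed=2, Wear=2]  = 1; Output = |Speed - Scrap|  [with Speed=2, Scrap=1]  = 1.
Change = 6 − 1 = 5.

5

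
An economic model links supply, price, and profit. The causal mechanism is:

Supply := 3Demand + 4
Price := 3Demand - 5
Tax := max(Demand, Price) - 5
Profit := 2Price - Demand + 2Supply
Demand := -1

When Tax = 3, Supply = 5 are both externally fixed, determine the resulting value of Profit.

-5

The joint intervention fixes Tax = 3, Supply = 5, removing each variable's own equation.
Price = 3Demand - 5  [with Demand=-1]  = -8
Profit = 2Price - Demand + 2Supply  [with Price=-8, Demand=-1, Supply=5]  = -5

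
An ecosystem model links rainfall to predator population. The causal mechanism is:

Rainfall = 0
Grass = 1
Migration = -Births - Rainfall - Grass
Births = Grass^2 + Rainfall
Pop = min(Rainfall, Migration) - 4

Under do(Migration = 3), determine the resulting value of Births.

Under do(Migration=3), the mechanism Migration = -Births - Rainfall - Grass is discarded; Migration is fixed at 3.
Since Births is not a descendant of the intervened variable, it is unaffected.
Births = Grass^2 + Rainfall  [with Grass=1, Rainfall=0]  = 1

1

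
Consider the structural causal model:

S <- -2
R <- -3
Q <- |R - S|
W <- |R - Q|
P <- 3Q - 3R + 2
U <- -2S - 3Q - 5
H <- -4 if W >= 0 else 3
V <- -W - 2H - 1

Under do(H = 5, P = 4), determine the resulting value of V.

-15

Under do(H = 5, P = 4), each intervened variable's structural equation is replaced by its fixed value.
Q = |R - S|  [with R=-3, S=-2]  = 1
W = |R - Q|  [with R=-3, Q=1]  = 4
V = -W - 2H - 1  [with W=4, H=5]  = -15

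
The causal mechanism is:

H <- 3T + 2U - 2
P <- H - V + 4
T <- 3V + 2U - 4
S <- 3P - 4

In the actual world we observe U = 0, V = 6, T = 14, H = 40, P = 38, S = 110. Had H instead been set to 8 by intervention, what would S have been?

Under do(H=8), the mechanism H <- 3T + 2U - 2 is discarded; H is fixed at 8.
P = H - V + 4  [with H=8, V=6]  = 6
S = 3P - 4  [with P=6]  = 14

14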